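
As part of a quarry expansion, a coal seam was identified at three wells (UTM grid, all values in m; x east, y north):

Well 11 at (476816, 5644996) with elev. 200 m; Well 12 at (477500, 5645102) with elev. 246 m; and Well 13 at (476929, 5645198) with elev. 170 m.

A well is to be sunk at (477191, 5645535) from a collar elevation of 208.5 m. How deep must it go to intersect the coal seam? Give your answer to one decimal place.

81.3 m

Let the plane be z = a·x + b·y + c.
Well 12−Well 11: 684a + 106b = 46;  Well 13−Well 11: 113a + 202b = −30.
Solving gives a = 0.098835090, b = −0.203803788.
Then c = 200 − a·476816 − b·5644996 = 1103545.42.
At (477191, 5645535): z_contact = 47163.22 − 1150581.42 + 1103545.42 = 127.21 m.
Depth below ground = 208.5 − 127.21 = 81.3 m.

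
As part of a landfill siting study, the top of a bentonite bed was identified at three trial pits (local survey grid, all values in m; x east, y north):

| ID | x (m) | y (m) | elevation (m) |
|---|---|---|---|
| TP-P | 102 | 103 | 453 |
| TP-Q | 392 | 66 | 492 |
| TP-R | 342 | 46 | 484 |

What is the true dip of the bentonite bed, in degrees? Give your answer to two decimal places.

Two edge vectors: TP-P→TP-Q = (290, -37, 39), TP-P→TP-R = (240, -57, 31).
Normal n = (TP-P→TP-Q) × (TP-P→TP-R) = (1076, 370, -7650).
So ∂z/∂x = −n_x/n_z = 0.14065 and ∂z/∂y = −n_y/n_z = 0.04837.
Gradient magnitude |∇z| = √(a² + b²) = √(0.01978 + 0.00234) = 0.14874.
True dip = arctan(0.14874) = 8.46°, dipping toward WSW (azimuth ≈ 251°).

8.46°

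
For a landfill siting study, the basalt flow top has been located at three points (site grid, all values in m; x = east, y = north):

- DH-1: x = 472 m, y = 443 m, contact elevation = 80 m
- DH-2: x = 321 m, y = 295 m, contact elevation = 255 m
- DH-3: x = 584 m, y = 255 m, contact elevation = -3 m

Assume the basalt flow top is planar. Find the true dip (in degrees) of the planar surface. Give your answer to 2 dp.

Two edge vectors: DH-1→DH-2 = (-151, -148, 175), DH-1→DH-3 = (112, -188, -83).
Normal n = (DH-1→DH-2) × (DH-1→DH-3) = (45184, 7067, 44964).
So ∂z/∂x = −n_x/n_z = −1.00489 and ∂z/∂y = −n_y/n_z = −0.15717.
Gradient magnitude |∇z| = √(a² + b²) = √(1.00981 + 0.02470) = 1.01711.
True dip = arctan(1.01711) = 45.49°, dipping toward E (azimuth ≈ 081°).

45.49°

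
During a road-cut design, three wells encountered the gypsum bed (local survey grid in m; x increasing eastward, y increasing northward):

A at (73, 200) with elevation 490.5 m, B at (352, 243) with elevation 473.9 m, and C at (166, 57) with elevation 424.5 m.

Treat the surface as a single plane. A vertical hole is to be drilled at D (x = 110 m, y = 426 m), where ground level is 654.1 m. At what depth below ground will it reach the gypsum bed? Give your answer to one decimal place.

Two edge vectors: A→B = (279, 43, -16.6), A→C = (93, -143, -66).
Normal n = (A→B) × (A→C) = (-5211.8, 16870.2, -43896).
So ∂z/∂x = −n_x/n_z = −0.11873 and ∂z/∂y = −n_y/n_z = 0.38432.
Intercept c from A: 490.5 + 8.67 − 76.86 = 422.30.
At (110, 426): z_contact = −13.06 + 163.72 + 422.30 = 572.96 m.
Depth below ground = 654.1 − 572.96 = 81.1 m.

81.1 m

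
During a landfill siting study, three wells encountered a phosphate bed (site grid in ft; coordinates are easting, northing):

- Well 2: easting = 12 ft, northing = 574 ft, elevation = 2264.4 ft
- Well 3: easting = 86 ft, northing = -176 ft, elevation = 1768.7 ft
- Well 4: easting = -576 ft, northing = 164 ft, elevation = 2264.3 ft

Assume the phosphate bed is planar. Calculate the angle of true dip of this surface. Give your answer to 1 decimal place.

37.0°

Let the plane be z = a·easting + b·northing + c.
Well 3−Well 2: 74a − 750b = −495.7;  Well 4−Well 2: −588a − 410b = −0.1.
Solving gives a = −0.43103, b = 0.61840.
Gradient magnitude |∇z| = √(a² + b²) = √(0.18579 + 0.38242) = 0.75380.
True dip = arctan(0.75380) = 37.0°, dipping toward SE (azimuth ≈ 145°).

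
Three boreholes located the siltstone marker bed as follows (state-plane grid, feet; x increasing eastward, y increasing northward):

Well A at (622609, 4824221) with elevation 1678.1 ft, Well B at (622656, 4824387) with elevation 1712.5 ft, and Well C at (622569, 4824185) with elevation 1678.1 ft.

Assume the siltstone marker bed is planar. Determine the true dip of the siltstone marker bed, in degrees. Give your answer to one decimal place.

20.5°

Let the plane be z = a·x + b·y + c.
Well B−Well A: 47a + 166b = 34.4;  Well C−Well A: −40a − 36b = 0.
Solving gives a = −0.25028, b = 0.27809.
Gradient magnitude |∇z| = √(a² + b²) = √(0.06264 + 0.07734) = 0.37413.
True dip = arctan(0.37413) = 20.5°, dipping toward SE (azimuth ≈ 138°).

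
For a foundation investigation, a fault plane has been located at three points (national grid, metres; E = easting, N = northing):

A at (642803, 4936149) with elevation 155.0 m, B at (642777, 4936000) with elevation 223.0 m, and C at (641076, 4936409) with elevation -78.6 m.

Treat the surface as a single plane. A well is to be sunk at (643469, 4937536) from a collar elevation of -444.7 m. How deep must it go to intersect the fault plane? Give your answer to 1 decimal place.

5.8 m

Two edge vectors: A→B = (-26, -149, 68), A→C = (-1727, 260, -233.6).
Normal n = (A→B) × (A→C) = (17126.4, -123509.6, -264083).
So ∂z/∂E = −n_x/n_z = 0.064852338 and ∂z/∂N = −n_y/n_z = −0.467692354.
Intercept c from A: 155 − 41687.28 + 2308599.15 = 2267066.87.
At (643469, 4937536): z_contact = 41730.47 − 2309247.84 + 2267066.87 = -450.50 m.
Depth below ground = -444.7 − (-450.50) = 5.8 m.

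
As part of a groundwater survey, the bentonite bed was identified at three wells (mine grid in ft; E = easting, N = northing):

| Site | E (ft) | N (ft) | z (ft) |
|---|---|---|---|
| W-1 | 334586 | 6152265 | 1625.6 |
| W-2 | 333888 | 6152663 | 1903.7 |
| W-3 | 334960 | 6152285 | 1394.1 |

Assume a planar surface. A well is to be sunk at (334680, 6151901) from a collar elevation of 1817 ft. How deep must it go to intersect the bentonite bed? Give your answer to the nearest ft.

119 ft

Let the plane be z = a·E + b·N + c.
W-2−W-1: −698a + 398b = 278.1;  W-3−W-1: 374a + 20b = −231.5.
Solving gives a = −0.60007248, b = −0.35364469.
Then c = 1625.6 − a·334586 − b·6152265 = 2378117.33.
At (334680, 6151901): z_contact = −200832.3 − 2175587.1 + 2378117.33 = 1697.9 ft.
Depth below ground = 1817 − 1697.9 = 119 ft.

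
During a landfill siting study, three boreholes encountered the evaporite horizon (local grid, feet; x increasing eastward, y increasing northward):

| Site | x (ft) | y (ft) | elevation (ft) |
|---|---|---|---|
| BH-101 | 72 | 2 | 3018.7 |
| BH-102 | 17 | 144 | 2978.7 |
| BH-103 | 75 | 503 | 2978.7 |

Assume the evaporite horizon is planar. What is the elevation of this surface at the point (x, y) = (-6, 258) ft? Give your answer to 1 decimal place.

Let the plane be z = a·x + b·y + c.
BH-102−BH-101: −55a + 142b = −40;  BH-103−BH-101: 3a + 501b = −40.
Solving gives a = 0.51321, b = −0.08291.
Then c = 3018.7 − a·72 − b·2 = 2981.92.
At (-6, 258): z = −3.1 − 21.4 + 2981.92 = 2957.4 ft.

2957.4 ft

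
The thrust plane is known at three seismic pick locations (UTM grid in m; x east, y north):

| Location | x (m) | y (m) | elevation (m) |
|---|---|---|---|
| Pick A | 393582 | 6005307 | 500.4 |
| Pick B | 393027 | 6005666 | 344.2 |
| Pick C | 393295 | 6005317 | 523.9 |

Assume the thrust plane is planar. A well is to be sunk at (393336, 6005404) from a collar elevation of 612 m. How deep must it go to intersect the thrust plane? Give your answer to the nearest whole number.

Two edge vectors: Pick A→Pick B = (-555, 359, -156.2), Pick A→Pick C = (-287, 10, 23.5).
Normal n = (Pick A→Pick B) × (Pick A→Pick C) = (9998.5, 57871.9, 97483).
So ∂z/∂x = −n_x/n_z = −0.10256660 and ∂z/∂y = −n_y/n_z = −0.59366146.
Intercept c from Pick A: 500.4 + 40368.37 + 3565119.31 = 3605988.08.
At (393336, 6005404): z_contact = −40343.1 − 3565176.9 + 3605988.08 = 468.0 m.
Depth below ground = 612 − 468.0 = 144 m.

144 m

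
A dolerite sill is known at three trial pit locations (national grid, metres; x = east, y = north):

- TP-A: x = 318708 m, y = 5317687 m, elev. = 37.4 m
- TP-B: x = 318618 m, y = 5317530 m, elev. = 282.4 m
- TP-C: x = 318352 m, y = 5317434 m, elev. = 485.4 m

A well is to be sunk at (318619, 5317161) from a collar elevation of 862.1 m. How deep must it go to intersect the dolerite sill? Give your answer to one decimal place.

57.5 m

Two edge vectors: TP-A→TP-B = (-90, -157, 245), TP-A→TP-C = (-356, -253, 448).
Normal n = (TP-A→TP-B) × (TP-A→TP-C) = (-8351, -46900, -33122).
So ∂z/∂x = −n_x/n_z = −0.252128495 and ∂z/∂y = −n_y/n_z = −1.415977296.
Intercept c from TP-A: 37.4 + 80355.37 + 7529724.06 = 7610116.83.
At (318619, 5317161): z_contact = −80332.93 − 7528979.26 + 7610116.83 = 804.64 m.
Depth below ground = 862.1 − 804.64 = 57.5 m.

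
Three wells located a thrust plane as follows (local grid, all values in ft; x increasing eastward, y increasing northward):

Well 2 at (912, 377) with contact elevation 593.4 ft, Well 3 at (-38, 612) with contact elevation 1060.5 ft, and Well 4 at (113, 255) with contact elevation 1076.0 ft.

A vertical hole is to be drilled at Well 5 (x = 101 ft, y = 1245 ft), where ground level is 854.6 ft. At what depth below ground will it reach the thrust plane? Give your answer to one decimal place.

49.8 ft

Two edge vectors: Well 2→Well 3 = (-950, 235, 467.1), Well 2→Well 4 = (-799, -122, 482.6).
Normal n = (Well 2→Well 3) × (Well 2→Well 4) = (170397.2, 85257.1, 303665).
So ∂z/∂x = −n_x/n_z = −0.561135 and ∂z/∂y = −n_y/n_z = −0.280760.
Intercept c from Well 2: 593.4 + 511.76 + 105.85 = 1211.00.
At (101, 1245): z_contact = −56.67 − 349.55 + 1211.00 = 804.78 ft.
Depth below ground = 854.6 − 804.78 = 49.8 ft.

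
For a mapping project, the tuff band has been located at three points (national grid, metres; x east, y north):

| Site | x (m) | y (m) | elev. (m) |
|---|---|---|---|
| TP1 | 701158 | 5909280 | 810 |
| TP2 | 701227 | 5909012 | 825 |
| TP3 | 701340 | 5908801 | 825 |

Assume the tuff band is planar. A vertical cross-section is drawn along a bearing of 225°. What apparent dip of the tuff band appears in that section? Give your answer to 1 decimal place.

12.3°

Let the plane be z = a·x + b·y + c.
TP2−TP1: 69a − 268b = 15;  TP3−TP1: 182a − 479b = 15.
Solving gives a = −0.20127, b = −0.10779.
Unit vector along 225° is (sin 225°, cos 225°) = (-0.7071, -0.7071).
Slope in that direction = a·(-0.7071) + b·(-0.7071) = 0.21854.
Apparent dip = arctan|0.21854| = 12.3° (true dip is 12.9°, so apparent ≤ true as expected).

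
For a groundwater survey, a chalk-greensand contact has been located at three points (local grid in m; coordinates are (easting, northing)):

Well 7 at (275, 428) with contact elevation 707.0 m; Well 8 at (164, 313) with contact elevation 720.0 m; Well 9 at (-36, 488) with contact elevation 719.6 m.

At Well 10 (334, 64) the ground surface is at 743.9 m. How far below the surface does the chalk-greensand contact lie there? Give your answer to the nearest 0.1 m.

Let the plane be z = a·E + b·N + c.
Well 8−Well 7: −111a − 115b = 13;  Well 9−Well 7: −311a + 60b = 12.6.
Solving gives a = −0.05254, b = −0.06233.
Then c = 707 − a·275 − b·428 = 748.13.
At (334, 64): z_contact = −17.55 − 3.99 + 748.13 = 726.59 m.
Depth below ground = 743.9 − 726.59 = 17.3 m.

17.3 m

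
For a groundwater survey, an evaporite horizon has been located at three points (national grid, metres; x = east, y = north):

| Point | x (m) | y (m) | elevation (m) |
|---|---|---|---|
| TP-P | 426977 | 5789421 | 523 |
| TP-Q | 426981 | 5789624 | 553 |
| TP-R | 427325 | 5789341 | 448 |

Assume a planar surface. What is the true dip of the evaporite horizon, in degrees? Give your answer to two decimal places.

Two edge vectors: TP-P→TP-Q = (4, 203, 30), TP-P→TP-R = (348, -80, -75).
Normal n = (TP-P→TP-Q) × (TP-P→TP-R) = (-12825, 10740, -70964).
So ∂z/∂x = −n_x/n_z = −0.18073 and ∂z/∂y = −n_y/n_z = 0.15134.
Gradient magnitude |∇z| = √(a² + b²) = √(0.03266 + 0.02291) = 0.23573.
True dip = arctan(0.23573) = 13.26°, dipping toward SE (azimuth ≈ 130°).

13.26°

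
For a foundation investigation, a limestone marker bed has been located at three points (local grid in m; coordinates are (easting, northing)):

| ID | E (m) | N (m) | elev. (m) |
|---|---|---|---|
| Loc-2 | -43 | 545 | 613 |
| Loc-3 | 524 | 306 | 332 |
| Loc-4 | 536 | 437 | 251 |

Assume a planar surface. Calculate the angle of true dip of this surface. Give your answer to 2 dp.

42.41°

Two edge vectors: Loc-2→Loc-3 = (567, -239, -281), Loc-2→Loc-4 = (579, -108, -362).
Normal n = (Loc-2→Loc-3) × (Loc-2→Loc-4) = (56170, 42555, 77145).
So ∂z/∂E = −n_x/n_z = −0.72811 and ∂z/∂N = −n_y/n_z = −0.55162.
Gradient magnitude |∇z| = √(a² + b²) = √(0.53014 + 0.30429) = 0.91347.
True dip = arctan(0.91347) = 42.41°, dipping toward NE (azimuth ≈ 053°).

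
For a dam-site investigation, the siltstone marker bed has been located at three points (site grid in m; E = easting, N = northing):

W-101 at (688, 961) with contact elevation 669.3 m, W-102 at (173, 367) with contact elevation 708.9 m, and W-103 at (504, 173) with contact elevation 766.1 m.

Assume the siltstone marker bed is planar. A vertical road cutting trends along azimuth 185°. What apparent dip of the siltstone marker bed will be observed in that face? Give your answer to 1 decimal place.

Two edge vectors: W-101→W-102 = (-515, -594, 39.6), W-101→W-103 = (-184, -788, 96.8).
Normal n = (W-101→W-102) × (W-101→W-103) = (-26294.4, 42565.6, 296524).
So ∂z/∂E = −n_x/n_z = 0.08868 and ∂z/∂N = −n_y/n_z = −0.14355.
Unit vector along 185° is (sin 185°, cos 185°) = (-0.0872, -0.9962).
Slope in that direction = a·(-0.0872) + b·(-0.9962) = 0.13527.
Apparent dip = arctan|0.13527| = 7.7° (true dip is 9.6°, so apparent ≤ true as expected).

7.7°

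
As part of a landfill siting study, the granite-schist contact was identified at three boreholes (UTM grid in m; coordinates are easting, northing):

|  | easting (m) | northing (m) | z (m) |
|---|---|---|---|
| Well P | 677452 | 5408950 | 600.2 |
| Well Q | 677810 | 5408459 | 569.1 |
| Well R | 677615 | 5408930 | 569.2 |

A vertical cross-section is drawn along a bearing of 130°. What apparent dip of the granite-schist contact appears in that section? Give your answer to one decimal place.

5.7°

Let the plane be z = a·easting + b·northing + c.
Well Q−Well P: 358a − 491b = −31.1;  Well R−Well P: 163a − 20b = −31.
Solving gives a = −0.20033, b = −0.08273.
Unit vector along 130° is (sin 130°, cos 130°) = (0.7660, -0.6428).
Slope in that direction = a·(0.7660) + b·(-0.6428) = −0.10029.
Apparent dip = arctan|0.10029| = 5.7° (true dip is 12.2°, so apparent ≤ true as expected).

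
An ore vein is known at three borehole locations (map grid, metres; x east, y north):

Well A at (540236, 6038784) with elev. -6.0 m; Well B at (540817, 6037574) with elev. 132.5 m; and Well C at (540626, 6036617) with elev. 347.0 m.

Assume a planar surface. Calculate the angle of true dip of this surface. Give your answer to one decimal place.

Two edge vectors: Well A→Well B = (581, -1210, 138.5), Well A→Well C = (390, -2167, 353).
Normal n = (Well A→Well B) × (Well A→Well C) = (-127000.5, -151078, -787127).
So ∂z/∂x = −n_x/n_z = −0.16135 and ∂z/∂y = −n_y/n_z = −0.19194.
Gradient magnitude |∇z| = √(a² + b²) = √(0.02603 + 0.03684) = 0.25074.
True dip = arctan(0.25074) = 14.1°, dipping toward NE (azimuth ≈ 040°).

14.1°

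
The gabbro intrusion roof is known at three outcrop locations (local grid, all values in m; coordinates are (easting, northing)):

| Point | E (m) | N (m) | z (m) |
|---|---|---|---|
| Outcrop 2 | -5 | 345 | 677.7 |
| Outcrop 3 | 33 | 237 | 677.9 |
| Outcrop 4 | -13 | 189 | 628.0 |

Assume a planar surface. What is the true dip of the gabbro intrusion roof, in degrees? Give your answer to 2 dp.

40.10°

Two edge vectors: Outcrop 2→Outcrop 3 = (38, -108, 0.2), Outcrop 2→Outcrop 4 = (-8, -156, -49.7).
Normal n = (Outcrop 2→Outcrop 3) × (Outcrop 2→Outcrop 4) = (5398.8, 1887, -6792).
So ∂z/∂E = −n_x/n_z = 0.79488 and ∂z/∂N = −n_y/n_z = 0.27783.
Gradient magnitude |∇z| = √(a² + b²) = √(0.63183 + 0.07719) = 0.84203.
True dip = arctan(0.84203) = 40.10°, dipping toward WSW (azimuth ≈ 251°).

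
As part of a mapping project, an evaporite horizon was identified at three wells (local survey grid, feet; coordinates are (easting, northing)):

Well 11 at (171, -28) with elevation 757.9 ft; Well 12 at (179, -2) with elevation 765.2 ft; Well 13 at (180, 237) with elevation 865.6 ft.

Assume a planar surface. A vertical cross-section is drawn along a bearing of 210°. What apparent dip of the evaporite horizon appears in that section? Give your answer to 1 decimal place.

7.7°

Let the plane be z = a·E + b·N + c.
Well 12−Well 11: 8a + 26b = 7.3;  Well 13−Well 11: 9a + 265b = 107.7.
Solving gives a = −0.45901, b = 0.42200.
Unit vector along 210° is (sin 210°, cos 210°) = (-0.5000, -0.8660).
Slope in that direction = a·(-0.5000) + b·(-0.8660) = −0.13596.
Apparent dip = arctan|0.13596| = 7.7° (true dip is 31.9°, so apparent ≤ true as expected).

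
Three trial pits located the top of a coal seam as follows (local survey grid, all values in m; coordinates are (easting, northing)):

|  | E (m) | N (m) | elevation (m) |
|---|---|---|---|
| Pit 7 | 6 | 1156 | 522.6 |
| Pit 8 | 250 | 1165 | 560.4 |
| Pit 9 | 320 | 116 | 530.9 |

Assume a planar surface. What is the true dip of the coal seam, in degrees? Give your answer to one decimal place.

Let the plane be z = a·E + b·N + c.
Pit 8−Pit 7: 244a + 9b = 37.8;  Pit 9−Pit 7: 314a − 1040b = 8.3.
Solving gives a = 0.15350, b = 0.03837.
Gradient magnitude |∇z| = √(a² + b²) = √(0.02356 + 0.00147) = 0.15822.
True dip = arctan(0.15822) = 9.0°, dipping toward WSW (azimuth ≈ 256°).

9.0°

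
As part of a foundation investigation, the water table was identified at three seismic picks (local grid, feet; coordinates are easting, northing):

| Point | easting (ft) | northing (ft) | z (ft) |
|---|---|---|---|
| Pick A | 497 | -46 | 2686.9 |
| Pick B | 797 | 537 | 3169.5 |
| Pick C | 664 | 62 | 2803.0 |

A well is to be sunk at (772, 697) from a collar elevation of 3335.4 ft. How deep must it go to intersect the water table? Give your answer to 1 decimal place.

59.2 ft

Let the plane be z = a·easting + b·northing + c.
Pick B−Pick A: 300a + 583b = 482.6;  Pick C−Pick A: 167a + 108b = 116.1.
Solving gives a = 0.23961, b = 0.70449.
Then c = 2686.9 − a·497 − b·-46 = 2600.22.
At (772, 697): z_contact = 184.98 + 491.03 + 2600.22 = 3276.23 ft.
Depth below ground = 3335.4 − 3276.23 = 59.2 ft.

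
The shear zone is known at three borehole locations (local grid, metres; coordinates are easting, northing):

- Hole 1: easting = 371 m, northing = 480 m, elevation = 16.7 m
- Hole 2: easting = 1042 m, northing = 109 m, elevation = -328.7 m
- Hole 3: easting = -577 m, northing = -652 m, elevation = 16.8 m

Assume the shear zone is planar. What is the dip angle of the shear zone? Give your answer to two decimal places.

Two edge vectors: Hole 1→Hole 2 = (671, -371, -345.4), Hole 1→Hole 3 = (-948, -1132, 0.1).
Normal n = (Hole 1→Hole 2) × (Hole 1→Hole 3) = (-391029.9, 327372.1, -1111280).
So ∂z/∂easting = −n_x/n_z = −0.35187 and ∂z/∂northing = −n_y/n_z = 0.29459.
Gradient magnitude |∇z| = √(a² + b²) = √(0.12381 + 0.08678) = 0.45891.
True dip = arctan(0.45891) = 24.65°, dipping toward SE (azimuth ≈ 130°).

24.65°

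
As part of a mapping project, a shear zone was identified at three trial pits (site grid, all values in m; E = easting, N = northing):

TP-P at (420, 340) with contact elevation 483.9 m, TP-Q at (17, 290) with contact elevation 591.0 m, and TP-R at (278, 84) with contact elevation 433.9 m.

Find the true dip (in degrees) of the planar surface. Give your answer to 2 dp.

25.74°

Let the plane be z = a·E + b·N + c.
TP-Q−TP-P: −403a − 50b = 107.1;  TP-R−TP-P: −142a − 256b = −50.
Solving gives a = −0.31142, b = 0.36805.
Gradient magnitude |∇z| = √(a² + b²) = √(0.09698 + 0.13546) = 0.48213.
True dip = arctan(0.48213) = 25.74°, dipping toward SE (azimuth ≈ 140°).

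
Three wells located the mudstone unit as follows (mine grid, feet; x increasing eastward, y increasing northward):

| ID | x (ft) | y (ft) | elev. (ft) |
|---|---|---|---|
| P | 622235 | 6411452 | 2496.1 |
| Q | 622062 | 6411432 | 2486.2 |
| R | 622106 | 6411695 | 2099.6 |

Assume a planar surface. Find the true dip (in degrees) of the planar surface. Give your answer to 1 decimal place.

Two edge vectors: P→Q = (-173, -20, -9.9), P→R = (-129, 243, -396.5).
Normal n = (P→Q) × (P→R) = (10335.7, -67317.4, -44619).
So ∂z/∂x = −n_x/n_z = 0.23164 and ∂z/∂y = −n_y/n_z = −1.50872.
Gradient magnitude |∇z| = √(a² + b²) = √(0.05366 + 2.27622) = 1.52640.
True dip = arctan(1.52640) = 56.8°, dipping toward N (azimuth ≈ 351°).

56.8°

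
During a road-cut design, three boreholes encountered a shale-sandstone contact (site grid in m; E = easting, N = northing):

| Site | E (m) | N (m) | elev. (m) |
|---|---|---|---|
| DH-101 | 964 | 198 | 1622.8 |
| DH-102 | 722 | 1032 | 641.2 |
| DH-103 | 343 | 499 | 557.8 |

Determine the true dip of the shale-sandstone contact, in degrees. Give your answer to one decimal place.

Let the plane be z = a·E + b·N + c.
DH-102−DH-101: −242a + 834b = −981.6;  DH-103−DH-101: −621a + 301b = −1065.
Solving gives a = 1.33180, b = −0.79053.
Gradient magnitude |∇z| = √(a² + b²) = √(1.77370 + 0.62494) = 1.54875.
True dip = arctan(1.54875) = 57.2°, dipping toward WNW (azimuth ≈ 301°).

57.2°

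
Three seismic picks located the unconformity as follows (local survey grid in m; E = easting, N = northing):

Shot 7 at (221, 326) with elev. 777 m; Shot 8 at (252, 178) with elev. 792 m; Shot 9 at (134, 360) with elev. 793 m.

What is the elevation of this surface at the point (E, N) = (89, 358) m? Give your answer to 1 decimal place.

Let the plane be z = a·E + b·N + c.
Shot 8−Shot 7: 31a − 148b = 15;  Shot 9−Shot 7: −87a + 34b = 16.
Solving gives a = −0.24344, b = −0.15234.
Then c = 777 − a·221 − b·326 = 880.47.
At (89, 358): z = −21.7 − 54.5 + 880.47 = 804.3 m.

804.3 m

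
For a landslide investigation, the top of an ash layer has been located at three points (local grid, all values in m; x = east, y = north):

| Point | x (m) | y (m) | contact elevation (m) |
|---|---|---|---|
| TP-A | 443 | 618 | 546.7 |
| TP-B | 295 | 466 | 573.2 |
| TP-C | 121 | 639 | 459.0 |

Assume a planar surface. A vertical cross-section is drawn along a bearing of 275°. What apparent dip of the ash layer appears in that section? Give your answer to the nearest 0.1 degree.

15.7°

Let the plane be z = a·x + b·y + c.
TP-B−TP-A: −148a − 152b = 26.5;  TP-C−TP-A: −322a + 21b = −87.7.
Solving gives a = 0.24541, b = −0.41329.
Unit vector along 275° is (sin 275°, cos 275°) = (-0.9962, 0.0872).
Slope in that direction = a·(-0.9962) + b·(0.0872) = −0.28049.
Apparent dip = arctan|0.28049| = 15.7° (true dip is 25.7°, so apparent ≤ true as expected).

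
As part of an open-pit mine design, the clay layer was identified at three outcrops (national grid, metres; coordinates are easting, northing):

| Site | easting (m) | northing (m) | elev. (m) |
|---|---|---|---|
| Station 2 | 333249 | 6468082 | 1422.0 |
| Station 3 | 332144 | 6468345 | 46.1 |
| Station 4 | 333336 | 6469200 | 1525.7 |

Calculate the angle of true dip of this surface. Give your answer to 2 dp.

Two edge vectors: Station 2→Station 3 = (-1105, 263, -1375.9), Station 2→Station 4 = (87, 1118, 103.7).
Normal n = (Station 2→Station 3) × (Station 2→Station 4) = (1565529.3, -5114.8, -1258271).
So ∂z/∂easting = −n_x/n_z = 1.24419 and ∂z/∂northing = −n_y/n_z = −0.00406.
Gradient magnitude |∇z| = √(a² + b²) = √(1.54801 + 0.00002) = 1.24420.
True dip = arctan(1.24420) = 51.21°, dipping toward W (azimuth ≈ 270°).

51.21°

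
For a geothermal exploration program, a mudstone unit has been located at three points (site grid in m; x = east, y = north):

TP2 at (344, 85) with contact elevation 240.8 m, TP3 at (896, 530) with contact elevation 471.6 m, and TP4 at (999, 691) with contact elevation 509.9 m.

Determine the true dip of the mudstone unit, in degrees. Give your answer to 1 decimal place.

Two edge vectors: TP2→TP3 = (552, 445, 230.8), TP2→TP4 = (655, 606, 269.1).
Normal n = (TP2→TP3) × (TP2→TP4) = (-20115.3, 2630.8, 43037).
So ∂z/∂x = −n_x/n_z = 0.46740 and ∂z/∂y = −n_y/n_z = −0.06113.
Gradient magnitude |∇z| = √(a² + b²) = √(0.21846 + 0.00374) = 0.47138.
True dip = arctan(0.47138) = 25.2°, dipping toward W (azimuth ≈ 277°).

25.2°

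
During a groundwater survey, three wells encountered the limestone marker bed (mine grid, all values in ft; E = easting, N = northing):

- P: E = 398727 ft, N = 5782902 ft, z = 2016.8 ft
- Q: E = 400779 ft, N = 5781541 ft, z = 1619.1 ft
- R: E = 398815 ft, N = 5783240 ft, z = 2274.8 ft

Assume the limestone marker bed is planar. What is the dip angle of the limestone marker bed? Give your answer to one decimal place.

Let the plane be z = a·E + b·N + c.
Q−P: 2052a − 1361b = −397.7;  R−P: 88a + 338b = 258.
Solving gives a = 0.26645, b = 0.69394.
Gradient magnitude |∇z| = √(a² + b²) = √(0.07100 + 0.48156) = 0.74334.
True dip = arctan(0.74334) = 36.6°, dipping toward SSW (azimuth ≈ 201°).

36.6°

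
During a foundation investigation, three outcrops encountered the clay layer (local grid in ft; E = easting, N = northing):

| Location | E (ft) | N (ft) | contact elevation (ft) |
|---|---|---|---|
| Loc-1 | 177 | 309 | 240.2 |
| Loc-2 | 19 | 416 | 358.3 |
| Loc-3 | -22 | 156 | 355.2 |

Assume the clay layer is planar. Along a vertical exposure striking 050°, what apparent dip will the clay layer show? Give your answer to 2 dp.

23.58°

Two edge vectors: Loc-1→Loc-2 = (-158, 107, 118.1), Loc-1→Loc-3 = (-199, -153, 115).
Normal n = (Loc-1→Loc-2) × (Loc-1→Loc-3) = (30374.3, -5331.9, 45467).
So ∂z/∂E = −n_x/n_z = −0.66805 and ∂z/∂N = −n_y/n_z = 0.11727.
Unit vector along 050° is (sin 50°, cos 50°) = (0.7660, 0.6428).
Slope in that direction = a·(0.7660) + b·(0.6428) = −0.43638.
Apparent dip = arctan|0.43638| = 23.58° (true dip is 34.1°, so apparent ≤ true as expected).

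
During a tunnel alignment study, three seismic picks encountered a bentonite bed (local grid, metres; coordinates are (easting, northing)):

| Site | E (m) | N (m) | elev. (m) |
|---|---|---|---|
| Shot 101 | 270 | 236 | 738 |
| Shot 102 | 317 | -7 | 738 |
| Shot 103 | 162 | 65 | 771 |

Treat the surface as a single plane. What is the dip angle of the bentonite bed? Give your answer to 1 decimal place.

13.4°

Let the plane be z = a·E + b·N + c.
Shot 102−Shot 101: 47a − 243b = 0;  Shot 103−Shot 101: −108a − 171b = 33.
Solving gives a = −0.23392, b = −0.04524.
Gradient magnitude |∇z| = √(a² + b²) = √(0.05472 + 0.00205) = 0.23825.
True dip = arctan(0.23825) = 13.4°, dipping toward E (azimuth ≈ 079°).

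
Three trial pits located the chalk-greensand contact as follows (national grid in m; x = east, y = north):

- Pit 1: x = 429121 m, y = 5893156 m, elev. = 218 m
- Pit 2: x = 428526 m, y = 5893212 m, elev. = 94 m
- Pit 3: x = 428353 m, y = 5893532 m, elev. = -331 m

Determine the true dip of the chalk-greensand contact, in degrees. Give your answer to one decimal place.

Two edge vectors: Pit 1→Pit 2 = (-595, 56, -124), Pit 1→Pit 3 = (-768, 376, -549).
Normal n = (Pit 1→Pit 2) × (Pit 1→Pit 3) = (15880, -231423, -180712).
So ∂z/∂x = −n_x/n_z = 0.08787 and ∂z/∂y = −n_y/n_z = −1.28062.
Gradient magnitude |∇z| = √(a² + b²) = √(0.00772 + 1.63998) = 1.28363.
True dip = arctan(1.28363) = 52.1°, dipping toward N (azimuth ≈ 356°).

52.1°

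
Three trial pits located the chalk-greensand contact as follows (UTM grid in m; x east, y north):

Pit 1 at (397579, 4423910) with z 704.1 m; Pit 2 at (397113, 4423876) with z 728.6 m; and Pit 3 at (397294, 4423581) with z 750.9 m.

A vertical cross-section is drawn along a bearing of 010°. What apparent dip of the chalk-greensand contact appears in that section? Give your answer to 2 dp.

6.25°

Let the plane be z = a·x + b·y + c.
Pit 2−Pit 1: −466a − 34b = 24.5;  Pit 3−Pit 1: −285a − 329b = 46.8.
Solving gives a = −0.04504, b = −0.10323.
Unit vector along 010° is (sin 10°, cos 10°) = (0.1736, 0.9848).
Slope in that direction = a·(0.1736) + b·(0.9848) = −0.10948.
Apparent dip = arctan|0.10948| = 6.25° (true dip is 6.4°, so apparent ≤ true as expected).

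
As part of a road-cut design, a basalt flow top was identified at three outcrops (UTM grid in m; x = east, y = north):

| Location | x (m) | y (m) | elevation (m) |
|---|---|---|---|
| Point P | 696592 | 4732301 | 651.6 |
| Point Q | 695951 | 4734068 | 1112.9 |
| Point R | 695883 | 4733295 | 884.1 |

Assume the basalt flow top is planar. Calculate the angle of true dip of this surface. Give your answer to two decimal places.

16.67°

Let the plane be z = a·x + b·y + c.
Point Q−Point P: −641a + 1767b = 461.3;  Point R−Point P: −709a + 994b = 232.5.
Solving gives a = 0.07749, b = 0.28917.
Gradient magnitude |∇z| = √(a² + b²) = √(0.00600 + 0.08362) = 0.29937.
True dip = arctan(0.29937) = 16.67°, dipping toward SSW (azimuth ≈ 195°).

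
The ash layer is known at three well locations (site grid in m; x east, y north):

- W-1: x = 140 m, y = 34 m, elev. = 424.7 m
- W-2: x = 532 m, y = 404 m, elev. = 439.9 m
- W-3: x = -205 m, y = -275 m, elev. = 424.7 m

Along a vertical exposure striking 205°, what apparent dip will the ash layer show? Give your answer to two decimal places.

22.99°

Two edge vectors: W-1→W-2 = (392, 370, 15.2), W-1→W-3 = (-345, -309, 0).
Normal n = (W-1→W-2) × (W-1→W-3) = (4696.8, -5244, 6522).
So ∂z/∂x = −n_x/n_z = −0.72015 and ∂z/∂y = −n_y/n_z = 0.80405.
Unit vector along 205° is (sin 205°, cos 205°) = (-0.4226, -0.9063).
Slope in that direction = a·(-0.4226) + b·(-0.9063) = −0.42437.
Apparent dip = arctan|0.42437| = 22.99° (true dip is 47.2°, so apparent ≤ true as expected).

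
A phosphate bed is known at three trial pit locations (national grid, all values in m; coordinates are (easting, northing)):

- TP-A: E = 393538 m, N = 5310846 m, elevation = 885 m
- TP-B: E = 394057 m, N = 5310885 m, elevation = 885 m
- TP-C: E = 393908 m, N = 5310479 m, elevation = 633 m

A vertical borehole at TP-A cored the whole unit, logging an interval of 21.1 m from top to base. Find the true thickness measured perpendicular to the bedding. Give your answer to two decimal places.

17.77 m

Two edge vectors: TP-A→TP-B = (519, 39, 0), TP-A→TP-C = (370, -367, -252).
Normal n = (TP-A→TP-B) × (TP-A→TP-C) = (-9828, 130788, -204903).
So ∂z/∂E = −n_x/n_z = −0.04796 and ∂z/∂N = −n_y/n_z = 0.63829.
|∇z| = √(a²+b²) = 0.64009, so dip δ = arctan(0.64009) = 32.62°.
True thickness = vertical thickness × cos δ = 21.1 × cos 32.62° = 17.77 m.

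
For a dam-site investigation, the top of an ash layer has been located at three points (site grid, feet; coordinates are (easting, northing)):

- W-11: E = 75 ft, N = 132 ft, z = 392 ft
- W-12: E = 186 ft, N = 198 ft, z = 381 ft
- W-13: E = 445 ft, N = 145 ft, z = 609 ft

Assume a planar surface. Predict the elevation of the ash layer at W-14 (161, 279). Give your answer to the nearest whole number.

Let the plane be z = a·E + b·N + c.
W-12−W-11: 111a + 66b = −11;  W-13−W-11: 370a + 13b = 217.
Solving gives a = 0.62954, b = −1.22544.
Then c = 392 − a·75 − b·132 = 506.54.
At (161, 279): z = 101.4 − 341.9 + 506.54 = 266.0 ft.

266 ft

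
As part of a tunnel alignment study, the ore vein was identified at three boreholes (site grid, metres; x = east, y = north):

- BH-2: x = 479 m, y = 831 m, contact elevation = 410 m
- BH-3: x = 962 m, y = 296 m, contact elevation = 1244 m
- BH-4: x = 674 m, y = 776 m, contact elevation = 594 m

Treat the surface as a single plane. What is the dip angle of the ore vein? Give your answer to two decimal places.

49.35°

Two edge vectors: BH-2→BH-3 = (483, -535, 834), BH-2→BH-4 = (195, -55, 184).
Normal n = (BH-2→BH-3) × (BH-2→BH-4) = (-52570, 73758, 77760).
So ∂z/∂x = −n_x/n_z = 0.67605 and ∂z/∂y = −n_y/n_z = −0.94853.
Gradient magnitude |∇z| = √(a² + b²) = √(0.45705 + 0.89972) = 1.16480.
True dip = arctan(1.16480) = 49.35°, dipping toward NW (azimuth ≈ 325°).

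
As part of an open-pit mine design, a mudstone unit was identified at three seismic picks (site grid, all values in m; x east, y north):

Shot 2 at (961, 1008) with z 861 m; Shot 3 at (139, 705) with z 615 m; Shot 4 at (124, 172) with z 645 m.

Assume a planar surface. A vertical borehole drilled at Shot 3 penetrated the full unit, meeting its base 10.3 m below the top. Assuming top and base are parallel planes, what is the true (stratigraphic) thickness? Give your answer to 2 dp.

Two edge vectors: Shot 2→Shot 3 = (-822, -303, -246), Shot 2→Shot 4 = (-837, -836, -216).
Normal n = (Shot 2→Shot 3) × (Shot 2→Shot 4) = (-140208, 28350, 433581).
So ∂z/∂x = −n_x/n_z = 0.32337 and ∂z/∂y = −n_y/n_z = −0.06539.
|∇z| = √(a²+b²) = 0.32992, so dip δ = arctan(0.32992) = 18.26°.
True thickness = vertical thickness × cos δ = 10.3 × cos 18.26° = 9.78 m.

9.78 m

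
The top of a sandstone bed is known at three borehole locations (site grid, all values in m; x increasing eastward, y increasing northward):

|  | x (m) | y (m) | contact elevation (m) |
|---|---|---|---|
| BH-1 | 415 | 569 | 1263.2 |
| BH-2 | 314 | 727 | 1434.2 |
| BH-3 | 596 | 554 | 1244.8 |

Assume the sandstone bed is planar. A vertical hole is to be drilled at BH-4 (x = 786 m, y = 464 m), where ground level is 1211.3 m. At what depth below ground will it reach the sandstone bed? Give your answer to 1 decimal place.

65.6 m

Let the plane be z = a·x + b·y + c.
BH-2−BH-1: −101a + 158b = 171;  BH-3−BH-1: 181a − 15b = −18.4.
Solving gives a = −0.01264, b = 1.07420.
Then c = 1263.2 − a·415 − b·569 = 657.22.
At (786, 464): z_contact = −9.93 + 498.43 + 657.22 = 1145.72 m.
Depth below ground = 1211.3 − 1145.72 = 65.6 m.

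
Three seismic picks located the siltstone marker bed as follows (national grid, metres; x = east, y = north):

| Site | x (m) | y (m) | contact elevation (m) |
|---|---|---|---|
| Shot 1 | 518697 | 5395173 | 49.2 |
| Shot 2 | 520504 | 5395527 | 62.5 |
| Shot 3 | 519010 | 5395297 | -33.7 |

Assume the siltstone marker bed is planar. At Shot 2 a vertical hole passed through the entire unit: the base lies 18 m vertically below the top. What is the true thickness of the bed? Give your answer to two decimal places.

10.53 m

Two edge vectors: Shot 1→Shot 2 = (1807, 354, 13.3), Shot 1→Shot 3 = (313, 124, -82.9).
Normal n = (Shot 1→Shot 2) × (Shot 1→Shot 3) = (-30995.8, 153963.2, 113266).
So ∂z/∂x = −n_x/n_z = 0.27365 and ∂z/∂y = −n_y/n_z = −1.35931.
|∇z| = √(a²+b²) = 1.38658, so dip δ = arctan(1.38658) = 54.20°.
True thickness = vertical thickness × cos δ = 18 × cos 54.20° = 10.53 m.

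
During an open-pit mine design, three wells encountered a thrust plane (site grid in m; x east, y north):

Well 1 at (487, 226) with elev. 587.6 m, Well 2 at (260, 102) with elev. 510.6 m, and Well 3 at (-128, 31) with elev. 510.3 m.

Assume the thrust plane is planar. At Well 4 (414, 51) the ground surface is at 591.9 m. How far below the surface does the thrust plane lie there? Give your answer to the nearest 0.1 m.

154.9 m

Two edge vectors: Well 1→Well 2 = (-227, -124, -77), Well 1→Well 3 = (-615, -195, -77.3).
Normal n = (Well 1→Well 2) × (Well 1→Well 3) = (-5429.8, 29807.9, -31995).
So ∂z/∂x = −n_x/n_z = −0.16971 and ∂z/∂y = −n_y/n_z = 0.93164.
Intercept c from Well 1: 587.6 + 82.65 − 210.55 = 459.70.
At (414, 51): z_contact = −70.26 + 47.51 + 459.70 = 436.95 m.
Depth below ground = 591.9 − 436.95 = 154.9 m.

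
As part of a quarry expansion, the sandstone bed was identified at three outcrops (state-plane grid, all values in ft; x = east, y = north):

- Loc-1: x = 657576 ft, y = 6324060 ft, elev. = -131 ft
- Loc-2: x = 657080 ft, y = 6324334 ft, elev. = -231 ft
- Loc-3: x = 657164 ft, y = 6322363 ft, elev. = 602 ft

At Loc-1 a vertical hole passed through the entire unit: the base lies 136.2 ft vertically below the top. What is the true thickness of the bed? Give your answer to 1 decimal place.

Two edge vectors: Loc-1→Loc-2 = (-496, 274, -100), Loc-1→Loc-3 = (-412, -1697, 733).
Normal n = (Loc-1→Loc-2) × (Loc-1→Loc-3) = (31142, 404768, 954600).
So ∂z/∂x = −n_x/n_z = −0.03262 and ∂z/∂y = −n_y/n_z = −0.42402.
|∇z| = √(a²+b²) = 0.42527, so dip δ = arctan(0.42527) = 23.04°.
True thickness = vertical thickness × cos δ = 136.2 × cos 23.04° = 125.3 ft.

125.3 ft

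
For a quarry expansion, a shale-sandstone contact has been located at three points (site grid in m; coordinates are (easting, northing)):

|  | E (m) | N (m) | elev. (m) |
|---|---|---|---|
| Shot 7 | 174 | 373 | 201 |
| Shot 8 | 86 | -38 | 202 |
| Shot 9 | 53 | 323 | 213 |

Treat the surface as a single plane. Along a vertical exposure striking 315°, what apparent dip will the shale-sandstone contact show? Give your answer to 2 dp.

5.18°

Let the plane be z = a·E + b·N + c.
Shot 8−Shot 7: −88a − 411b = 1;  Shot 9−Shot 7: −121a − 50b = 12.
Solving gives a = −0.10770, b = 0.02063.
Unit vector along 315° is (sin 315°, cos 315°) = (-0.7071, 0.7071).
Slope in that direction = a·(-0.7071) + b·(0.7071) = 0.09074.
Apparent dip = arctan|0.09074| = 5.18° (true dip is 6.3°, so apparent ≤ true as expected).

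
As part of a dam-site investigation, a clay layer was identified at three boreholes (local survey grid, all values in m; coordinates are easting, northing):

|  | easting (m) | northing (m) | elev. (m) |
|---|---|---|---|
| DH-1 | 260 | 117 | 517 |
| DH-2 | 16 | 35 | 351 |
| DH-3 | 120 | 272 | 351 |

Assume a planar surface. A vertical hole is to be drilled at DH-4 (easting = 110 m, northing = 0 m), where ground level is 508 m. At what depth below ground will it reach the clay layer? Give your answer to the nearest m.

Two edge vectors: DH-1→DH-2 = (-244, -82, -166), DH-1→DH-3 = (-140, 155, -166).
Normal n = (DH-1→DH-2) × (DH-1→DH-3) = (39342, -17264, -49300).
So ∂z/∂easting = −n_x/n_z = 0.79801 and ∂z/∂northing = −n_y/n_z = −0.35018.
Intercept c from DH-1: 517 − 207.48 + 40.97 = 350.49.
At (110, 0): z_contact = 87.8 + 0.0 + 350.49 = 438.3 m.
Depth below ground = 508 − 438.3 = 70 m.

70 m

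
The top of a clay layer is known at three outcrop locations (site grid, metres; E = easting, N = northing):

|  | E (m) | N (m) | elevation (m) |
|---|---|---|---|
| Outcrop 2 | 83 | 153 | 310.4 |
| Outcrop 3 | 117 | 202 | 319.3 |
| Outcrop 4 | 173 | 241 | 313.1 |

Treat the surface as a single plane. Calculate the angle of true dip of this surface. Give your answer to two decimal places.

34.17°

Let the plane be z = a·E + b·N + c.
Outcrop 3−Outcrop 2: 34a + 49b = 8.9;  Outcrop 4−Outcrop 2: 90a + 88b = 2.7.
Solving gives a = −0.45903, b = 0.50014.
Gradient magnitude |∇z| = √(a² + b²) = √(0.21071 + 0.25014) = 0.67886.
True dip = arctan(0.67886) = 34.17°, dipping toward SE (azimuth ≈ 137°).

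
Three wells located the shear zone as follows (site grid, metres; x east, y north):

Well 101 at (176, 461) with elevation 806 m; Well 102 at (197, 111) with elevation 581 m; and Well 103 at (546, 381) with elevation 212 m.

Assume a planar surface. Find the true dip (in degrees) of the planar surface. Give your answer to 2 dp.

Two edge vectors: Well 101→Well 102 = (21, -350, -225), Well 101→Well 103 = (370, -80, -594).
Normal n = (Well 101→Well 102) × (Well 101→Well 103) = (189900, -70776, 127820).
So ∂z/∂x = −n_x/n_z = −1.48568 and ∂z/∂y = −n_y/n_z = 0.55372.
Gradient magnitude |∇z| = √(a² + b²) = √(2.20725 + 0.30660) = 1.58551.
True dip = arctan(1.58551) = 57.76°, dipping toward ESE (azimuth ≈ 110°).

57.76°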